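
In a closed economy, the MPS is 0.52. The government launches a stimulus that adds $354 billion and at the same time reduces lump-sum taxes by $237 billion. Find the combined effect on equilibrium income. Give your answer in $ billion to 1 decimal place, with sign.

MPC = 1 − MPS = 1 − 0.52 = 0.48.
Expenditure multiplier = 1/(1 − MPC) = 1/(1 − 0.48) = 1/0.52 ≈ 1.923.
ΔG contributes k·ΔG = (+$354 billion) / 0.52 ≈ +$680.8 billion.
ΔT of −$237 billion changes first-round spending by −c·ΔT = +$113.76 billion, contributing k·(−c·ΔT) = (+$113.76 billion) / 0.52 ≈ +$218.8 billion.
Net ΔY = k(ΔG − c·ΔT) = (+$467.76 billion) / 0.52 ≈ +$899.5 billion.

+$899.5 billion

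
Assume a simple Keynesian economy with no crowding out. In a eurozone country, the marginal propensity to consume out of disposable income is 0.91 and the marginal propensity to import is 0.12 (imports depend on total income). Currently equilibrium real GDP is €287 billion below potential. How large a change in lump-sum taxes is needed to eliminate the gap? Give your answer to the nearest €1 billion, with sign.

Spending multiplier = 1/(1 − c + m) = 1/(1 − 0.91 + 0.12) = 1/0.21 ≈ 4.762.
Tax multiplier = −c·k = −0.91/0.21 ≈ −4.333. Need ΔY = +€287 billion, so ΔT = ΔY/(−c·k) = −(+€287 billion) × 0.21 / 0.91 ≈ −€66 billion.
The government should cut lump-sum taxes by €66 billion.

−€66 billion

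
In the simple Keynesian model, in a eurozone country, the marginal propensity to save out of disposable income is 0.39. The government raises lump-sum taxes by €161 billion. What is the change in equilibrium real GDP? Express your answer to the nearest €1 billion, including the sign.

−€252 billion

MPC = 1 − MPS = 1 − 0.39 = 0.61.
A lump-sum tax change of +€161 billion shifts disposable income by −€161 billion; first-round consumption changes by −c × ΔT = −0.61 × (+€161 billion) = −€98.21 billion.
Expenditure multiplier = 1/(1 − MPC) = 1/(1 − 0.61) = 1/0.39 ≈ 2.564.
The tax multiplier is −c × k ≈ −1.564, so ΔY = k × (−c·ΔT) = (−€98.21 billion) / 0.39 ≈ −€252 billion.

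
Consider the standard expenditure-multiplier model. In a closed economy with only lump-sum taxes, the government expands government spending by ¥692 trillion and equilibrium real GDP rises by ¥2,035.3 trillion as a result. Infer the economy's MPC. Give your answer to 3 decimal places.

0.660

Implied spending multiplier k = ΔY/ΔG = 2,035.3/692 ≈ 2.9412.
Since k = 1/(1 − MPC), MPC = 1 − 1/k = 1 − ΔG/ΔY = 1 − 692/2,035.3 ≈ 0.660.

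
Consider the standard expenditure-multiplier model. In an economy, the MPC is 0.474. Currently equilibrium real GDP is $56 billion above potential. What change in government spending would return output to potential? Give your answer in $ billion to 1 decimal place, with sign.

−$29.5 billion

Spending multiplier = 1/(1 − MPC) = 1/(1 − 0.474) = 1/0.526 ≈ 1.901.
Need ΔY = −$56 billion, so ΔG = ΔY/k = (−$56 billion) × 0.526 ≈ −$29.5 billion.
The government should cut government spending by $29.5 billion.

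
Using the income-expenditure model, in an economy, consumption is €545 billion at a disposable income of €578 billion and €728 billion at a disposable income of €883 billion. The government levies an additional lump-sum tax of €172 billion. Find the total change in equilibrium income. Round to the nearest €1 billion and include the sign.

MPC = ΔC/ΔYd = (728 − 545)/(883 − 578) = 183/305 = 0.6.
A lump-sum tax change of +€172 billion shifts disposable income by −€172 billion; first-round consumption changes by −c × ΔT = −0.6 × (+€172 billion) = −€103.2 billion.
Expenditure multiplier = 1/(1 − MPC) = 1/(1 − 0.6) = 1/0.4 = 2.5.
The tax multiplier is −c × k = −1.5, so ΔY = k × (−c·ΔT) = (−€103.2 billion) / 0.4 = −€258 billion.

−€258 billion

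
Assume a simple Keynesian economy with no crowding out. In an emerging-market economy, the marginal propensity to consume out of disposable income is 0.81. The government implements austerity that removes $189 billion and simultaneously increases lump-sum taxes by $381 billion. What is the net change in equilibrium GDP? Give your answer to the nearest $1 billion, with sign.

Expenditure multiplier = 1/(1 − MPC) = 1/(1 − 0.81) = 1/0.19 ≈ 5.263.
ΔG contributes k·ΔG = (−$189 billion) / 0.19 ≈ −$994.7 billion.
ΔT of +$381 billion changes first-round spending by −c·ΔT = −$308.61 billion, contributing k·(−c·ΔT) = (−$308.61 billion) / 0.19 ≈ −$1,624.3 billion.
Net ΔY = k(ΔG − c·ΔT) = (−$497.61 billion) / 0.19 = −$2,619 billion.

−$2,619 billion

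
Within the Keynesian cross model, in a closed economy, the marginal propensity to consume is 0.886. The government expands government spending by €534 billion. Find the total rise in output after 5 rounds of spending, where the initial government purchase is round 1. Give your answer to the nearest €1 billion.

Round 1 adds ΔG = €534 billion; each later round is MPC = 0.886 times the previous.
After 5 rounds: 534 + 473.124 + 419.187864 + 371.400447504 + 329.060796488544 = ΔG·(1 − c^5)/(1 − c) = 534 × (1 − 0.545969785934176)/0.114 ≈ €2,127 billion.

€2,127 billion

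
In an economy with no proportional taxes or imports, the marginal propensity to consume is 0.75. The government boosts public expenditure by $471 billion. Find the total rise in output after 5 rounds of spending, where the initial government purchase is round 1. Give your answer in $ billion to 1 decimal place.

Round 1 adds ΔG = $471 billion; each later round is MPC = 0.75 times the previous.
After 5 rounds: 471 + 353.25 + 264.9375 + 198.703125 + 149.02734375 = ΔG·(1 − c^5)/(1 − c) = 471 × (1 − 0.2373046875)/0.25 ≈ $1,436.9 billion.

$1,436.9 billion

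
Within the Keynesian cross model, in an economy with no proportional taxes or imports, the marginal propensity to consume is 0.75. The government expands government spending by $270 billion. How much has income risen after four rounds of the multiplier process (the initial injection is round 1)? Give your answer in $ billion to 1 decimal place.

Round 1 adds ΔG = $270 billion; each later round is MPC = 0.75 times the previous.
After 4 rounds: 270 + 202.5 + 151.875 + 113.90625 = ΔG·(1 − c^4)/(1 − c) = 270 × (1 − 0.31640625)/0.25 ≈ $738.3 billion.

$738.3 billion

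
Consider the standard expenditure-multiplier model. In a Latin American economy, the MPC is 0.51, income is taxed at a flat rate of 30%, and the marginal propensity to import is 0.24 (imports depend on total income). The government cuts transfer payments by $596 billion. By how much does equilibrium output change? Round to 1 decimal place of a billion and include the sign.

The transfer change shifts disposable income by −$596 billion, so first-round consumption changes by c·ΔTR = 0.51 × (−$596 billion) = −$303.96 billion.
Expenditure multiplier = 1/(1 − c(1−t) + m) = 1/(1 − 0.51×0.7 + 0.24) = 1/0.883 ≈ 1.133.
The transfer multiplier is c × k ≈ 0.578, so ΔY = k × (c·ΔTR) = (−$303.96 billion) / 0.883 ≈ −$344.2 billion.

−$344.2 billion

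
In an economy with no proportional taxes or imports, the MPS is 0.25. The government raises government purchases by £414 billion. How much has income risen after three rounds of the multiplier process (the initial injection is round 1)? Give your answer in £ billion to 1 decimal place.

£957.4 billion

MPC = 1 − MPS = 1 − 0.25 = 0.75.
Round 1 adds ΔG = £414 billion; each later round is MPC = 0.75 times the previous.
After 3 rounds: 414 + 310.5 + 232.875 = ΔG·(1 − c^3)/(1 − c) = 414 × (1 − 0.421875)/0.25 ≈ £957.4 billion.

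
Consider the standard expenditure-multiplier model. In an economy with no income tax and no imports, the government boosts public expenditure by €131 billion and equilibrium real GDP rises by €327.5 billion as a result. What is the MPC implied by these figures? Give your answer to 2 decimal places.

0.60

Implied spending multiplier k = ΔY/ΔG = 327.5/131 = 2.5.
Since k = 1/(1 − MPC), MPC = 1 − 1/k = 1 − ΔG/ΔY = 1 − 131/327.5 = 0.60.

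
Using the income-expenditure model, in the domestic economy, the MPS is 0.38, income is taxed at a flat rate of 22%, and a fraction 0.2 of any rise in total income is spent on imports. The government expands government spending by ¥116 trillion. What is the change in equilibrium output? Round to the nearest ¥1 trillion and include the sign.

MPC = 1 − MPS = 1 − 0.38 = 0.62.
Expenditure multiplier = 1/(1 − c(1−t) + m) = 1/(1 − 0.62×0.78 + 0.2) = 1/0.7164 ≈ 1.396.
ΔY = k × ΔG = (+¥116 trillion) / 0.7164 ≈ +¥162 trillion.

+¥162 trillion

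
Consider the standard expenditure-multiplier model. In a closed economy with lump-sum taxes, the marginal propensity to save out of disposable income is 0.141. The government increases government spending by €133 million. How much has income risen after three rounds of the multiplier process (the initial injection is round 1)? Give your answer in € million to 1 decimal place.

MPC = 1 − MPS = 1 − 0.141 = 0.859.
Round 1 adds ΔG = €133 million; each later round is MPC = 0.859 times the previous.
After 3 rounds: 133 + 114.247 + 98.138173 = ΔG·(1 − c^3)/(1 − c) = 133 × (1 − 0.633839779)/0.141 ≈ €345.4 million.

€345.4 million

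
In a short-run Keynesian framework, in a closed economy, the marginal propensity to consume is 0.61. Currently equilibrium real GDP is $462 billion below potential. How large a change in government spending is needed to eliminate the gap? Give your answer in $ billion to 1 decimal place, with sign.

Spending multiplier = 1/(1 − MPC) = 1/(1 − 0.61) = 1/0.39 ≈ 2.564.
Need ΔY = +$462 billion, so ΔG = ΔY/k = (+$462 billion) × 0.39 ≈ +$180.2 billion.
The government should increase government spending by $180.2 billion.

+$180.2 billion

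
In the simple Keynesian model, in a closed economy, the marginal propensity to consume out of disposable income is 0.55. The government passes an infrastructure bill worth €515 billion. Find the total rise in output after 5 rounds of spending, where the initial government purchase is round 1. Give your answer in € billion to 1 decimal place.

Round 1 adds ΔG = €515 billion; each later round is MPC = 0.55 times the previous.
After 5 rounds: 515 + 283.25 + 155.7875 + 85.683125 + 47.12571875 = ΔG·(1 − c^5)/(1 − c) = 515 × (1 − 0.0503284375)/0.45 ≈ €1,086.8 billion.

€1,086.8 billion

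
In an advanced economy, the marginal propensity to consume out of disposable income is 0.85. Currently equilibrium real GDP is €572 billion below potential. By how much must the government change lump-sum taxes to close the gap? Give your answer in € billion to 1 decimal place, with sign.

−€100.9 billion

Spending multiplier = 1/(1 − MPC) = 1/(1 − 0.85) = 1/0.15 ≈ 6.667.
Tax multiplier = −c·k = −0.85/0.15 ≈ −5.667. Need ΔY = +€572 billion, so ΔT = ΔY/(−c·k) = −(+€572 billion) × 0.15 / 0.85 ≈ −€100.9 billion.
The government should cut lump-sum taxes by €100.9 billion.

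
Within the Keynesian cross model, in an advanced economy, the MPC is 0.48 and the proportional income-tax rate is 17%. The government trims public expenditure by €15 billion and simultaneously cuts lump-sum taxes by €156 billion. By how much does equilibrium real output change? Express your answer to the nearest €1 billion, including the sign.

Expenditure multiplier = 1/(1 − c(1−t)) = 1/(1 − 0.48×0.83) = 1/0.6016 ≈ 1.662.
ΔG contributes k·ΔG = (−€15 billion) / 0.6016 ≈ −€24.9 billion.
ΔT of −€156 billion changes first-round spending by −c·ΔT = +€74.88 billion, contributing k·(−c·ΔT) = (+€74.88 billion) / 0.6016 ≈ +€124.5 billion.
Net ΔY = k(ΔG − c·ΔT) = (+€59.88 billion) / 0.6016 ≈ +€100 billion.

+€100 billion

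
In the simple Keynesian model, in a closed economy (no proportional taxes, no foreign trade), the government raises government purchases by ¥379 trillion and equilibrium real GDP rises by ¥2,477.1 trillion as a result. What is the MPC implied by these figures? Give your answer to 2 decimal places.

Implied spending multiplier k = ΔY/ΔG = 2,477.1/379 ≈ 6.5359.
Since k = 1/(1 − MPC), MPC = 1 − 1/k = 1 − ΔG/ΔY = 1 − 379/2,477.1 ≈ 0.85.

0.85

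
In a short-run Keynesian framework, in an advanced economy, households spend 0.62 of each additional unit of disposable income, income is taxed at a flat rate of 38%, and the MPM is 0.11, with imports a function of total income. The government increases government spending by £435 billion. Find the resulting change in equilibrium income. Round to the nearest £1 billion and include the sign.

Expenditure multiplier = 1/(1 − c(1−t) + m) = 1/(1 − 0.62×0.62 + 0.11) = 1/0.7256 ≈ 1.378.
ΔY = k × ΔG = (+£435 billion) / 0.7256 ≈ +£600 billion.

+£600 billion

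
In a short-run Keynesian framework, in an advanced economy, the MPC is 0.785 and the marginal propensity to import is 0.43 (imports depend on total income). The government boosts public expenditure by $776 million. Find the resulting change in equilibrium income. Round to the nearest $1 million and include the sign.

+$1,203 million

Expenditure multiplier = 1/(1 − c + m) = 1/(1 − 0.785 + 0.43) = 1/0.645 ≈ 1.55.
ΔY = k × ΔG = (+$776 million) / 0.645 ≈ +$1,203 million.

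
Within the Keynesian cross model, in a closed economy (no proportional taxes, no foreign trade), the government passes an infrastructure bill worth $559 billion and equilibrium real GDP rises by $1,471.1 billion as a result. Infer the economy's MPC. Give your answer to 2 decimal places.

0.62

Implied spending multiplier k = ΔY/ΔG = 1,471.1/559 ≈ 2.6317.
Since k = 1/(1 − MPC), MPC = 1 − 1/k = 1 − ΔG/ΔY = 1 − 559/1,471.1 ≈ 0.62.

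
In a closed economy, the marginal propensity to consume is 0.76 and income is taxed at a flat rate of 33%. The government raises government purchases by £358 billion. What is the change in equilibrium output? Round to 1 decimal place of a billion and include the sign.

Expenditure multiplier = 1/(1 − c(1−t)) = 1/(1 − 0.76×0.67) = 1/0.4908 ≈ 2.037.
ΔY = k × ΔG = (+£358 billion) / 0.4908 ≈ +£729.4 billion.

+£729.4 billion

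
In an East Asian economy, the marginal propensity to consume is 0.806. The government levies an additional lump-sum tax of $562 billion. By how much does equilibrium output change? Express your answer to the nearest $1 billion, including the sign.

A lump-sum tax change of +$562 billion shifts disposable income by −$562 billion; first-round consumption changes by −c × ΔT = −0.806 × (+$562 billion) = −$452.972 billion.
Expenditure multiplier = 1/(1 − MPC) = 1/(1 − 0.806) = 1/0.194 ≈ 5.155.
The tax multiplier is −c × k ≈ −4.155, so ΔY = k × (−c·ΔT) = (−$452.972 billion) / 0.194 ≈ −$2,335 billion.

−$2,335 billion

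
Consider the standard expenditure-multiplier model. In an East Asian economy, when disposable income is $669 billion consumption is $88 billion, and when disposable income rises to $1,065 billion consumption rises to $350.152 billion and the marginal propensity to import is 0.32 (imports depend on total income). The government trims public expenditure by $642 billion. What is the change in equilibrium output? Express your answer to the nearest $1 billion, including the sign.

MPC = ΔC/ΔYd = (350.152 − 88)/(1,065 − 669) = 262.152/396 = 0.662.
Government-spending multiplier = 1/(1 − c + m) = 1/(1 − 0.662 + 0.32) = 1/0.658 ≈ 1.52.
ΔY = k × ΔG = (−$642 billion) / 0.658 ≈ −$976 billion.

−$976 billion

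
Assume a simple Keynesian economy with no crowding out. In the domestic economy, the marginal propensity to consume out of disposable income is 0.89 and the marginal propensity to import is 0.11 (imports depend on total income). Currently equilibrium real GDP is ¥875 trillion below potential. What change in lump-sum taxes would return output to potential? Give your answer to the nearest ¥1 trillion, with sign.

Spending multiplier = 1/(1 − c + m) = 1/(1 − 0.89 + 0.11) = 1/0.22 ≈ 4.545.
Tax multiplier = −c·k = −0.89/0.22 ≈ −4.045. Need ΔY = +¥875 trillion, so ΔT = ΔY/(−c·k) = −(+¥875 trillion) × 0.22 / 0.89 ≈ −¥216 trillion.
The government should cut lump-sum taxes by ¥216 trillion.

−¥216 trillion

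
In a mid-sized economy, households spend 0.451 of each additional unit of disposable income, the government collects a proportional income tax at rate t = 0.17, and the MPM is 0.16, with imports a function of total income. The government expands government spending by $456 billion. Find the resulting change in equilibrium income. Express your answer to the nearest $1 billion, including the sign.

+$580 billion

Spending multiplier = 1/(1 − c(1−t) + m) = 1/(1 − 0.451×0.83 + 0.16) = 1/0.78567 ≈ 1.273.
ΔY = k × ΔG = (+$456 billion) / 0.78567 ≈ +$580 billion.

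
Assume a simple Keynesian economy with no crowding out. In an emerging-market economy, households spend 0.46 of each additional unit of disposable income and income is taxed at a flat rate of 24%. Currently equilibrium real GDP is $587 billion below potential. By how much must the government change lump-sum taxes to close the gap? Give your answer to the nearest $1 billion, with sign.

Spending multiplier = 1/(1 − c(1−t)) = 1/(1 − 0.46×0.76) = 1/0.6504 ≈ 1.538.
Tax multiplier = −c·k = −0.46/0.6504 ≈ −0.707. Need ΔY = +$587 billion, so ΔT = ΔY/(−c·k) = −(+$587 billion) × 0.6504 / 0.46 ≈ −$830 billion.
The government should cut lump-sum taxes by $830 billion.

−$830 billion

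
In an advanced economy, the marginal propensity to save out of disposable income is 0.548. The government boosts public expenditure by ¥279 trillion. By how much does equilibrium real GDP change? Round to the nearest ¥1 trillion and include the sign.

+¥509 trillion

MPC = 1 − MPS = 1 − 0.548 = 0.452.
Government-spending multiplier = 1/(1 − MPC) = 1/(1 − 0.452) = 1/0.548 ≈ 1.825.
ΔY = k × ΔG = (+¥279 trillion) / 0.548 ≈ +¥509 trillion.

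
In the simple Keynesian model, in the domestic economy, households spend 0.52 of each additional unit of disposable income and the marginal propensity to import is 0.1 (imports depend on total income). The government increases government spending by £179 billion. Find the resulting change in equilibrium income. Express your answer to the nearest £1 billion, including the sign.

+£309 billion

Expenditure multiplier = 1/(1 − c + m) = 1/(1 − 0.52 + 0.1) = 1/0.58 ≈ 1.724.
ΔY = k × ΔG = (+£179 billion) / 0.58 ≈ +£309 billion.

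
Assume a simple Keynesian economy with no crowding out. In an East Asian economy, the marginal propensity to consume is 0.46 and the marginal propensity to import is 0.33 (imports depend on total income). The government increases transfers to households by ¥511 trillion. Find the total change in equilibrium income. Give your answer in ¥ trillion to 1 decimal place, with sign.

The transfer change shifts disposable income by +¥511 trillion, so first-round consumption changes by c·ΔTR = 0.46 × (+¥511 trillion) = +¥235.06 trillion.
Expenditure multiplier = 1/(1 − c + m) = 1/(1 − 0.46 + 0.33) = 1/0.87 ≈ 1.149.
The transfer multiplier is c × k ≈ 0.529, so ΔY = k × (c·ΔTR) = (+¥235.06 trillion) / 0.87 ≈ +¥270.2 trillion.

+¥270.2 trillion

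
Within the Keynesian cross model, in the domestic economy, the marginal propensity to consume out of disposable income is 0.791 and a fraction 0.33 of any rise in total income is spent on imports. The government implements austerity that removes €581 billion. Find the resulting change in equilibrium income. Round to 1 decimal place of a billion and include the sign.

−€1,077.9 billion

Expenditure multiplier = 1/(1 − c + m) = 1/(1 − 0.791 + 0.33) = 1/0.539 ≈ 1.855.
ΔY = k × ΔG = (−€581 billion) / 0.539 ≈ −€1,077.9 billion.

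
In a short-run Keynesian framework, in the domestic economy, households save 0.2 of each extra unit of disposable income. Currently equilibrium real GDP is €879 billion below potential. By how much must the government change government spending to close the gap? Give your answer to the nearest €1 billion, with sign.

MPC = 1 − MPS = 1 − 0.2 = 0.8.
Spending multiplier = 1/(1 − MPC) = 1/(1 − 0.8) = 1/0.2 = 5.
Need ΔY = +€879 billion, so ΔG = ΔY/k = (+€879 billion) × 0.2 ≈ +€176 billion.
The government should increase government spending by €176 billion.

+€176 billion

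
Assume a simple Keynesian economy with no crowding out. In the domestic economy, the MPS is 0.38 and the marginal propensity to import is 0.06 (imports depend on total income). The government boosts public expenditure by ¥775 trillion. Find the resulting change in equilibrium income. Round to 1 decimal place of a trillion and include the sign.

MPC = 1 − MPS = 1 − 0.38 = 0.62.
Expenditure multiplier = 1/(1 − c + m) = 1/(1 − 0.62 + 0.06) = 1/0.44 ≈ 2.273.
ΔY = k × ΔG = (+¥775 trillion) / 0.44 ≈ +¥1,761.4 trillion.

+¥1,761.4 trillion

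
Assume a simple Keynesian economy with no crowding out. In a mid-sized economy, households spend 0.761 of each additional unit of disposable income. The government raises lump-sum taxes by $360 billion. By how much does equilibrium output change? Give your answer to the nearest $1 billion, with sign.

A lump-sum tax change of +$360 billion shifts disposable income by −$360 billion; first-round consumption changes by −c × ΔT = −0.761 × (+$360 billion) = −$273.96 billion.
Expenditure multiplier = 1/(1 − MPC) = 1/(1 − 0.761) = 1/0.239 ≈ 4.184.
The tax multiplier is −c × k ≈ −3.184, so ΔY = k × (−c·ΔT) = (−$273.96 billion) / 0.239 ≈ −$1,146 billion.

−$1,146 billion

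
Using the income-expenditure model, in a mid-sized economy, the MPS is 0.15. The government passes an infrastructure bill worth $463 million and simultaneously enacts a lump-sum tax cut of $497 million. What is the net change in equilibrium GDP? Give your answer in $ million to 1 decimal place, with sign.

MPC = 1 − MPS = 1 − 0.15 = 0.85.
Expenditure multiplier = 1/(1 − MPC) = 1/(1 − 0.85) = 1/0.15 ≈ 6.667.
ΔG contributes k·ΔG = (+$463 million) / 0.15 ≈ +$3,086.7 million.
ΔT of −$497 million changes first-round spending by −c·ΔT = +$422.45 million, contributing k·(−c·ΔT) = (+$422.45 million) / 0.15 ≈ +$2,816.3 million.
Net ΔY = k(ΔG − c·ΔT) = (+$885.45 million) / 0.15 = +$5,903 million.

+$5,903.0 million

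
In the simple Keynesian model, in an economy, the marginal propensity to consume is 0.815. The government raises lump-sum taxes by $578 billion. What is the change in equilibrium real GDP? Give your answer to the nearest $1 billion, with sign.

A lump-sum tax change of +$578 billion shifts disposable income by −$578 billion; first-round consumption changes by −c × ΔT = −0.815 × (+$578 billion) = −$471.07 billion.
Expenditure multiplier = 1/(1 − MPC) = 1/(1 − 0.815) = 1/0.185 ≈ 5.405.
The tax multiplier is −c × k ≈ −4.405, so ΔY = k × (−c·ΔT) = (−$471.07 billion) / 0.185 ≈ −$2,546 billion.

−$2,546 billion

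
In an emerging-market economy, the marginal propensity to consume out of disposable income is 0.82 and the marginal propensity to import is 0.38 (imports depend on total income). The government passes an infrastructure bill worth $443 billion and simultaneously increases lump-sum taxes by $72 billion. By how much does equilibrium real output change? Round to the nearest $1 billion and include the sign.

+$686 billion

Expenditure multiplier = 1/(1 − c + m) = 1/(1 − 0.82 + 0.38) = 1/0.56 ≈ 1.786.
ΔG contributes k·ΔG = (+$443 billion) / 0.56 ≈ +$791.1 billion.
ΔT of +$72 billion changes first-round spending by −c·ΔT = −$59.04 billion, contributing k·(−c·ΔT) = (−$59.04 billion) / 0.56 ≈ −$105.4 billion.
Net ΔY = k(ΔG − c·ΔT) = (+$383.96 billion) / 0.56 ≈ +$686 billion.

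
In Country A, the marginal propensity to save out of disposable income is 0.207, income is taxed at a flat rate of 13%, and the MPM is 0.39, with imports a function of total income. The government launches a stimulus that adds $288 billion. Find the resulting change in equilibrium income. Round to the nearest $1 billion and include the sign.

+$411 billion

MPC = 1 − MPS = 1 − 0.207 = 0.793.
Expenditure multiplier = 1/(1 − c(1−t) + m) = 1/(1 − 0.793×0.87 + 0.39) = 1/0.70009 ≈ 1.428.
ΔY = k × ΔG = (+$288 billion) / 0.70009 ≈ +$411 billion.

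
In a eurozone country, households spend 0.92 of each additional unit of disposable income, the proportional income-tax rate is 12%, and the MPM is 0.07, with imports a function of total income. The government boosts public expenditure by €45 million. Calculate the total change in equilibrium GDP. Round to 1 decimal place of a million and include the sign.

+€172.8 million

Government-spending multiplier = 1/(1 − c(1−t) + m) = 1/(1 − 0.92×0.88 + 0.07) = 1/0.2604 ≈ 3.84.
ΔY = k × ΔG = (+€45 million) / 0.2604 ≈ +€172.8 million.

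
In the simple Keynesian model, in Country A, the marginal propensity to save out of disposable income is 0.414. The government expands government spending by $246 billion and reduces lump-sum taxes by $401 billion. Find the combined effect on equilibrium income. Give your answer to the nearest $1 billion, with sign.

MPC = 1 − MPS = 1 − 0.414 = 0.586.
Expenditure multiplier = 1/(1 − MPC) = 1/(1 − 0.586) = 1/0.414 ≈ 2.415.
ΔG contributes k·ΔG = (+$246 billion) / 0.414 ≈ +$594.2 billion.
ΔT of −$401 billion changes first-round spending by −c·ΔT = +$234.986 billion, contributing k·(−c·ΔT) = (+$234.986 billion) / 0.414 ≈ +$567.6 billion.
Net ΔY = k(ΔG − c·ΔT) = (+$480.986 billion) / 0.414 ≈ +$1,162 billion.

+$1,162 billion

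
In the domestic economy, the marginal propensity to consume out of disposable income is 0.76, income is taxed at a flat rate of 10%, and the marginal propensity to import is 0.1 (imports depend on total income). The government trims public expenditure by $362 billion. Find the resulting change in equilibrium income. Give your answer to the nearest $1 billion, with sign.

−$870 billion

Spending multiplier = 1/(1 − c(1−t) + m) = 1/(1 − 0.76×0.9 + 0.1) = 1/0.416 ≈ 2.404.
ΔY = k × ΔG = (−$362 billion) / 0.416 ≈ −$870 billion.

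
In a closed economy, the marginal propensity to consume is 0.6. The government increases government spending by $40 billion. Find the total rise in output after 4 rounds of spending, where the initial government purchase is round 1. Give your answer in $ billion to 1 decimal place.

Round 1 adds ΔG = $40 billion; each later round is MPC = 0.6 times the previous.
After 4 rounds: 40 + 24 + 14.4 + 8.64 = ΔG·(1 − c^4)/(1 − c) = 40 × (1 − 0.1296)/0.4 ≈ $87 billion.

$87.0 billion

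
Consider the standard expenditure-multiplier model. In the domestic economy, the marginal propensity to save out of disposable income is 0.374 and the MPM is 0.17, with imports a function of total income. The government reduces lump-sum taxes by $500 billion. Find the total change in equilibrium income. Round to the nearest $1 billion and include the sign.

+$575 billion

MPC = 1 − MPS = 1 − 0.374 = 0.626.
A lump-sum tax change of −$500 billion shifts disposable income by +$500 billion; first-round consumption changes by −c × ΔT = −0.626 × (−$500 billion) = +$313 billion.
Expenditure multiplier = 1/(1 − c + m) = 1/(1 − 0.626 + 0.17) = 1/0.544 ≈ 1.838.
The tax multiplier is −c × k ≈ −1.151, so ΔY = k × (−c·ΔT) = (+$313 billion) / 0.544 ≈ +$575 billion.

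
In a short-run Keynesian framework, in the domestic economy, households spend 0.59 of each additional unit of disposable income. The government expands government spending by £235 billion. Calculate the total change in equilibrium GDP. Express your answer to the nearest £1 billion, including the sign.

+£573 billion

Expenditure multiplier = 1/(1 − MPC) = 1/(1 − 0.59) = 1/0.41 ≈ 2.439.
ΔY = k × ΔG = (+£235 billion) / 0.41 ≈ +£573 billion.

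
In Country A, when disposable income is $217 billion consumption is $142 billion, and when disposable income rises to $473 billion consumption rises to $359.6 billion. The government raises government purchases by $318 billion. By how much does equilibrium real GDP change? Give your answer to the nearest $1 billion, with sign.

+$2,120 billion

MPC = ΔC/ΔYd = (359.6 − 142)/(473 − 217) = 217.6/256 = 0.85.
Expenditure multiplier = 1/(1 − MPC) = 1/(1 − 0.85) = 1/0.15 ≈ 6.667.
ΔY = k × ΔG = (+$318 billion) / 0.15 = +$2,120 billion.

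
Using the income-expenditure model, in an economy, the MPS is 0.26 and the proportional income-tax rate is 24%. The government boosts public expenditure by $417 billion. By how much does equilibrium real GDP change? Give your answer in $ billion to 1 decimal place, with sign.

MPC = 1 − MPS = 1 − 0.26 = 0.74.
Expenditure multiplier = 1/(1 − c(1−t)) = 1/(1 − 0.74×0.76) = 1/0.4376 ≈ 2.285.
ΔY = k × ΔG = (+$417 billion) / 0.4376 ≈ +$952.9 billion.

+$952.9 billion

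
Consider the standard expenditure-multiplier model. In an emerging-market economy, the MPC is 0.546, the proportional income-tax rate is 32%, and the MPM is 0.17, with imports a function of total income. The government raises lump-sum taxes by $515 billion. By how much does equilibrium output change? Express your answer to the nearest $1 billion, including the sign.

A lump-sum tax change of +$515 billion shifts disposable income by −$515 billion; first-round consumption changes by −c × ΔT = −0.546 × (+$515 billion) = −$281.19 billion.
Expenditure multiplier = 1/(1 − c(1−t) + m) = 1/(1 − 0.546×0.68 + 0.17) = 1/0.79872 ≈ 1.252.
The tax multiplier is −c × k ≈ −0.684, so ΔY = k × (−c·ΔT) = (−$281.19 billion) / 0.79872 ≈ −$352 billion.

−$352 billion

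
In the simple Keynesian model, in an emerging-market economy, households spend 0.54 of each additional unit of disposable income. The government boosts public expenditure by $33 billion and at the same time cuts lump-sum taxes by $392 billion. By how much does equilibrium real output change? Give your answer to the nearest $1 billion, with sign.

+$532 billion

Expenditure multiplier = 1/(1 − MPC) = 1/(1 − 0.54) = 1/0.46 ≈ 2.174.
ΔG contributes k·ΔG = (+$33 billion) / 0.46 ≈ +$71.7 billion.
ΔT of −$392 billion changes first-round spending by −c·ΔT = +$211.68 billion, contributing k·(−c·ΔT) = (+$211.68 billion) / 0.46 ≈ +$460.2 billion.
Net ΔY = k(ΔG − c·ΔT) = (+$244.68 billion) / 0.46 ≈ +$532 billion.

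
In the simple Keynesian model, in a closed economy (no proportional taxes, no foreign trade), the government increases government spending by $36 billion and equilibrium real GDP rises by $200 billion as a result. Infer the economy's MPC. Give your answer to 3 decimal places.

0.820

Implied spending multiplier k = ΔY/ΔG = 200/36 ≈ 5.5556.
Since k = 1/(1 − MPC), MPC = 1 − 1/k = 1 − ΔG/ΔY = 1 − 36/200 = 0.820.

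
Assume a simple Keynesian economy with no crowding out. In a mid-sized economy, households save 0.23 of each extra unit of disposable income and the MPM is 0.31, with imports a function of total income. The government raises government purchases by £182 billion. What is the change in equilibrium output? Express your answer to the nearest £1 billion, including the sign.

MPC = 1 − MPS = 1 − 0.23 = 0.77.
Spending multiplier = 1/(1 − c + m) = 1/(1 − 0.77 + 0.31) = 1/0.54 ≈ 1.852.
ΔY = k × ΔG = (+£182 billion) / 0.54 ≈ +£337 billion.

+£337 billion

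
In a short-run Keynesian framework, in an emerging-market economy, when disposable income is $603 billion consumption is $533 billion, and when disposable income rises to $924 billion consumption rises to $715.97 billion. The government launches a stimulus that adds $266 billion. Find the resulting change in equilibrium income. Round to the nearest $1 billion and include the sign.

+$619 billion

MPC = ΔC/ΔYd = (715.97 − 533)/(924 − 603) = 182.97/321 = 0.57.
Spending multiplier = 1/(1 − MPC) = 1/(1 − 0.57) = 1/0.43 ≈ 2.326.
ΔY = k × ΔG = (+$266 billion) / 0.43 ≈ +$619 billion.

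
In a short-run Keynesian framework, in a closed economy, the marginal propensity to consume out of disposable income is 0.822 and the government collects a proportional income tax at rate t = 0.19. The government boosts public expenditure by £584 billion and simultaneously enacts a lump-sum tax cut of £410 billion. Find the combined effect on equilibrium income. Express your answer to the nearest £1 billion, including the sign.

+£2,756 billion

Expenditure multiplier = 1/(1 − c(1−t)) = 1/(1 − 0.822×0.81) = 1/0.33418 ≈ 2.992.
ΔG contributes k·ΔG = (+£584 billion) / 0.33418 ≈ +£1,747.6 billion.
ΔT of −£410 billion changes first-round spending by −c·ΔT = +£337.02 billion, contributing k·(−c·ΔT) = (+£337.02 billion) / 0.33418 ≈ +£1,008.5 billion.
Net ΔY = k(ΔG − c·ΔT) = (+£921.02 billion) / 0.33418 ≈ +£2,756 billion.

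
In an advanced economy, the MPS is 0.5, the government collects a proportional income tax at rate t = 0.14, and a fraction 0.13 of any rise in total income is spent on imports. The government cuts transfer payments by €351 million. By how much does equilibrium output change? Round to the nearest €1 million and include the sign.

MPC = 1 − MPS = 1 − 0.5 = 0.5.
The transfer change shifts disposable income by −€351 million, so first-round consumption changes by c·ΔTR = 0.5 × (−€351 million) = −€175.5 million.
Expenditure multiplier = 1/(1 − c(1−t) + m) = 1/(1 − 0.5×0.86 + 0.13) = 1/0.7 ≈ 1.429.
The transfer multiplier is c × k ≈ 0.714, so ΔY = k × (c·ΔTR) = (−€175.5 million) / 0.7 ≈ −€251 million.

−€251 million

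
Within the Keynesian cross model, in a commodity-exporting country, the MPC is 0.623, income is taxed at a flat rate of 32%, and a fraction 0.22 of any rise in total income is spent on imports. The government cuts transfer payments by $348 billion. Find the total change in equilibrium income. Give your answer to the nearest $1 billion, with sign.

−$272 billion

The transfer change shifts disposable income by −$348 billion, so first-round consumption changes by c·ΔTR = 0.623 × (−$348 billion) = −$216.804 billion.
Expenditure multiplier = 1/(1 − c(1−t) + m) = 1/(1 − 0.623×0.68 + 0.22) = 1/0.79636 ≈ 1.256.
The transfer multiplier is c × k ≈ 0.782, so ΔY = k × (c·ΔTR) = (−$216.804 billion) / 0.79636 ≈ −$272 billion.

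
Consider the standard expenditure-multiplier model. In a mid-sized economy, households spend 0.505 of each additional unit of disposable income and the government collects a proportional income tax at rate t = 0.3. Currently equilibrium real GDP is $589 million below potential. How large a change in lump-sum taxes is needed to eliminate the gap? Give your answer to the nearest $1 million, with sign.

Spending multiplier = 1/(1 − c(1−t)) = 1/(1 − 0.505×0.7) = 1/0.6465 ≈ 1.547.
Tax multiplier = −c·k = −0.505/0.6465 ≈ −0.781. Need ΔY = +$589 million, so ΔT = ΔY/(−c·k) = −(+$589 million) × 0.6465 / 0.505 ≈ −$754 million.
The government should cut lump-sum taxes by $754 million.

−$754 million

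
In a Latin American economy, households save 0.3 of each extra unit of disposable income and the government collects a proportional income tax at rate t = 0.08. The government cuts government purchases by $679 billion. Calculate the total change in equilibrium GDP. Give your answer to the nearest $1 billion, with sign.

MPC = 1 − MPS = 1 − 0.3 = 0.7.
Spending multiplier = 1/(1 − c(1−t)) = 1/(1 − 0.7×0.92) = 1/0.356 ≈ 2.809.
ΔY = k × ΔG = (−$679 billion) / 0.356 ≈ −$1,907 billion.

−$1,907 billion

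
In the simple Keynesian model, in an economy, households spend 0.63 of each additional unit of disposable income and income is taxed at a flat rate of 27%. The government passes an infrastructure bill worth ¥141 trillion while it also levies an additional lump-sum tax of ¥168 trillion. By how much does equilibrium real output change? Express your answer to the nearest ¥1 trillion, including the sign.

+¥65 trillion

Expenditure multiplier = 1/(1 − c(1−t)) = 1/(1 − 0.63×0.73) = 1/0.5401 ≈ 1.852.
ΔG contributes k·ΔG = (+¥141 trillion) / 0.5401 ≈ +¥261.1 trillion.
ΔT of +¥168 trillion changes first-round spending by −c·ΔT = −¥105.84 trillion, contributing k·(−c·ΔT) = (−¥105.84 trillion) / 0.5401 ≈ −¥196 trillion.
Net ΔY = k(ΔG − c·ΔT) = (+¥35.16 trillion) / 0.5401 ≈ +¥65 trillion.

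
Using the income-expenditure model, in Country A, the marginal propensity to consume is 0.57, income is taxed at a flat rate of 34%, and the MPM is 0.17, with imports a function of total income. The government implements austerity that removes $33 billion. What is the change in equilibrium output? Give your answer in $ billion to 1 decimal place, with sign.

Spending multiplier = 1/(1 − c(1−t) + m) = 1/(1 − 0.57×0.66 + 0.17) = 1/0.7938 ≈ 1.26.
ΔY = k × ΔG = (−$33 billion) / 0.7938 ≈ −$41.6 billion.

−$41.6 billion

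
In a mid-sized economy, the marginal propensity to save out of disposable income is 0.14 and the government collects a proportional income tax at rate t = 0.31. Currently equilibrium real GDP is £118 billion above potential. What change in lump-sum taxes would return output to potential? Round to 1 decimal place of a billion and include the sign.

MPC = 1 − MPS = 1 − 0.14 = 0.86.
Spending multiplier = 1/(1 − c(1−t)) = 1/(1 − 0.86×0.69) = 1/0.4066 ≈ 2.459.
Tax multiplier = −c·k = −0.86/0.4066 ≈ −2.115. Need ΔY = −£118 billion, so ΔT = ΔY/(−c·k) = −(−£118 billion) × 0.4066 / 0.86 ≈ +£55.8 billion.
The government should raise lump-sum taxes by £55.8 billion.

+£55.8 billion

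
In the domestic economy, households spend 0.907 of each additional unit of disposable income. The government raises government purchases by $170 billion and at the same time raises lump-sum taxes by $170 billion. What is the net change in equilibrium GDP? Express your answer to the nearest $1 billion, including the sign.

+$170 billion

Expenditure multiplier = 1/(1 − MPC) = 1/(1 − 0.907) = 1/0.093 ≈ 10.753.
ΔG contributes k·ΔG = (+$170 billion) / 0.093 ≈ +$1,828 billion.
ΔT of +$170 billion changes first-round spending by −c·ΔT = −$154.19 billion, contributing k·(−c·ΔT) = (−$154.19 billion) / 0.093 ≈ −$1,658 billion.
With ΔG = ΔT and no other leakages, the balanced-budget multiplier is 1, so ΔY = ΔG = +$170 billion.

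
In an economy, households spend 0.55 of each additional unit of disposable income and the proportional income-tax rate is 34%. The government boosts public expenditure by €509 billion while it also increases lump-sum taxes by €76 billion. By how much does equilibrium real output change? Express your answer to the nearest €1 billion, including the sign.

+€733 billion

Expenditure multiplier = 1/(1 − c(1−t)) = 1/(1 − 0.55×0.66) = 1/0.637 ≈ 1.57.
ΔG contributes k·ΔG = (+€509 billion) / 0.637 ≈ +€799.1 billion.
ΔT of +€76 billion changes first-round spending by −c·ΔT = −€41.8 billion, contributing k·(−c·ΔT) = (−€41.8 billion) / 0.637 ≈ −€65.6 billion.
Net ΔY = k(ΔG − c·ΔT) = (+€467.2 billion) / 0.637 ≈ +€733 billion.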